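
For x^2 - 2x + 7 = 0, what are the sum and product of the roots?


For ax^2+bx+c=0: sum = -b/a, product = c/a.
a=1, b=-2, c=7
Sum = -(-2)/1 = 2
Product = (7)/1 = 7


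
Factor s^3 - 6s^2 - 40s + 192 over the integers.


Try integer roots (divisors of 192). s=8: p(8)=0.
Divide out (s - 8): quotient is s^2 + 2s - 24.
Factor the quadratic: (s + 6)(s - 4)
Result: (s - 8)(s + 6)(s - 4)


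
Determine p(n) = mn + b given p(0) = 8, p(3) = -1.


p(n) = mn + b. Using p(0)=8, p(3)=-1:
m = (8 + 1)/(0 - 3) = 9/-3 = -3
b = 8 - m*(0) = 8 = 8
p(n) = -3n + 8


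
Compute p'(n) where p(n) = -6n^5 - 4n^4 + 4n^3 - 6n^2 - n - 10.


Apply the power rule term by term:
  d/dn(-6n^5) = -30n^4
  d/dn(-4n^4) = -16n^3
  d/dn(4n^3) = 12n^2
  d/dn(-6n^2) = -12n
  d/dn(-n) = -1
  d/dn(-10) = 0
p'(n) = -30n^4 - 16n^3 + 12n^2 - 12n - 1


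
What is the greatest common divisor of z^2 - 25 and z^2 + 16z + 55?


Factor each:
  z^2 - 25 = (z + 5)(z - 5)
  z^2 + 16z + 55 = (z + 5)(z + 11)
Common monic factor: z + 5


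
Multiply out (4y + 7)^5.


Expand (4y + 7)^5 by repeated multiplication:
  (4y + 7)^2 = 16y^2 + 56y + 49
  (4y + 7)^3 = 64y^3 + 336y^2 + 588y + 343
  (4y + 7)^4 = 256y^4 + 1792y^3 + 4704y^2 + 5488y + 2401
= 1024y^5 + 8960y^4 + 31360y^3 + 54880y^2 + 48020y + 16807


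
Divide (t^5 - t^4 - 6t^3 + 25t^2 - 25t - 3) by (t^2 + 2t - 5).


(t^5 - t^4 - 6t^3 + 25t^2 - 25t - 3) / (t^2 + 2t - 5)
Step 1: t^3 * (t^2 + 2t - 5) = t^5 + 2t^4 - 5t^3; subtract.
Step 2: -3t^2 * (t^2 + 2t - 5) = -3t^4 - 6t^3 + 15t^2; subtract.
Step 3: 5t * (t^2 + 2t - 5) = 5t^3 + 10t^2 - 25t; subtract.
Step 4: 0 * (t^2 + 2t - 5) = 0; subtract.
Quotient: t^3 - 3t^2 + 5t, Remainder: -3


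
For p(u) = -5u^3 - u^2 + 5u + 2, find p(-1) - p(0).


p(-1) = 1
p(0) = 2
p(-1) - p(0) = 1 - 2 = -1


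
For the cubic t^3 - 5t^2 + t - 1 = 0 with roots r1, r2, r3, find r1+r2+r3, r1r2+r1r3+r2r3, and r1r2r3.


Monic cubic t^3+bt^2+ct+d=0: sum=-b, pairwise sum=c, product=-d.
b=-5, c=1, d=-1
r1+r2+r3 = 5
r1r2+r1r3+r2r3 = 1
r1r2r3 = 1


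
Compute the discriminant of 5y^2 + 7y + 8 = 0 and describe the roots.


D = b^2 - 4ac = (7)^2 - 4(5)(8) = 49 - 160 = -111
Since D < 0: two complex conjugate roots (no real roots)


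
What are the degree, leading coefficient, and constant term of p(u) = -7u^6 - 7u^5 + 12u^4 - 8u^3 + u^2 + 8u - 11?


Highest power of u is 6, with coefficient -7. Constant term is -11.
Degree = 6, leading coefficient = -7, constant term = -11


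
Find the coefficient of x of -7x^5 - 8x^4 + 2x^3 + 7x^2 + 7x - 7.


Read off the coefficient of x: 7


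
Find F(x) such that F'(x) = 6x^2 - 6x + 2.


Reverse power rule on each term:
  ∫ 6x^2 dx = 2x^3
  ∫ -6x dx = -3x^2
  ∫ 2 dx = 2x
F(x) = 2x^3 - 3x^2 + 2x + C


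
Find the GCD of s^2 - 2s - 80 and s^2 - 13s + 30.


Factor each:
  s^2 - 2s - 80 = (s - 10)(s + 8)
  s^2 - 13s + 30 = (s - 10)(s - 3)
Common monic factor: s - 10


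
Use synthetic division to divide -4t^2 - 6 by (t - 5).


Synthetic division with c = 5. Coefficients: -4, 0, -6
Bring down -4.
  -4 * 5 = -20; -20 + 0 = -20
  -20 * 5 = -100; -100 - 6 = -106
Quotient: -4t - 20, Remainder: -106


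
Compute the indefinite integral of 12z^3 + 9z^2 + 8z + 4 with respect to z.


Reverse power rule on each term:
  ∫ 12z^3 dz = 3z^4
  ∫ 9z^2 dz = 3z^3
  ∫ 8z dz = 4z^2
  ∫ 4 dz = 4z
F(z) = 3z^4 + 3z^3 + 4z^2 + 4z + C


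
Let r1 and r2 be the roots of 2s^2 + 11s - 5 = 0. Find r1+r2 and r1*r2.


For as^2+bs+c=0: sum = -b/a, product = c/a.
a=2, b=11, c=-5
Sum = -(11)/2 = -11/2
Product = (-5)/2 = -5/2


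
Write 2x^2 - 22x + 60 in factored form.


Roots satisfy r1 + r2 = -b/a = 11 and r1*r2 = c/a = 30.
So r1 = 6, r2 = 5.
2x^2 - 22x + 60 = 2(x - r1)(x - r2) = 2(x - 6)(x - 5)


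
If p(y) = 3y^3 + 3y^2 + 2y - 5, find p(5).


Using direct substitution:
  3 * (5)^3 = 375
  3 * (5)^2 = 75
  2 * (5)^1 = 10
  constant: -5
Sum = 375 + 75 + 10 - 5 = 455


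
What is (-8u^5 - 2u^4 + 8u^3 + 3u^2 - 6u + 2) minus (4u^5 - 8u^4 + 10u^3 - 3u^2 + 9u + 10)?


Distribute the minus sign:
  (-8u^5 - 2u^4 + 8u^3 + 3u^2 - 6u + 2)
- (4u^5 - 8u^4 + 10u^3 - 3u^2 + 9u + 10)
Negate second polynomial: -4u^5 + 8u^4 - 10u^3 + 3u^2 - 9u - 10
Add: -12u^5 + 6u^4 - 2u^3 + 6u^2 - 15u - 8


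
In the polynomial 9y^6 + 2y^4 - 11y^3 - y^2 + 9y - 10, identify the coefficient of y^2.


Read off the coefficient of y^2: -1


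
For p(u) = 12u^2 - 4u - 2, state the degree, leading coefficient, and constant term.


Highest power of u is 2, with coefficient 12. Constant term is -2.
Degree = 2, leading coefficient = 12, constant term = -2


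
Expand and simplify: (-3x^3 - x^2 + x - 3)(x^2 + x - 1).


Distribute each term of the first polynomial:
  (-3x^3)(x^2 + x - 1) = -3x^5 - 3x^4 + 3x^3
  (-x^2)(x^2 + x - 1) = -x^4 - x^3 + x^2
  (x)(x^2 + x - 1) = x^3 + x^2 - x
  (-3)(x^2 + x - 1) = -3x^2 - 3x + 3
Sum: -3x^5 - 4x^4 + 3x^3 - x^2 - 4x + 3


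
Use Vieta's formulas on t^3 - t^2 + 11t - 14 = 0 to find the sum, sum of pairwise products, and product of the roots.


Monic cubic t^3+bt^2+ct+d=0: sum=-b, pairwise sum=c, product=-d.
b=-1, c=11, d=-14
r1+r2+r3 = 1
r1r2+r1r3+r2r3 = 11
r1r2r3 = 14


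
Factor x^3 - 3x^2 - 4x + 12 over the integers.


Try integer roots (divisors of 12). x=-2: p(-2)=0.
Divide out (x + 2): quotient is x^2 - 5x + 6.
Factor the quadratic: (x - 3)(x - 2)
Result: (x + 2)(x - 3)(x - 2)


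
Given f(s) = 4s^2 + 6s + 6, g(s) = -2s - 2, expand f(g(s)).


Substitute g(s) into f:
f(g(s)) = 4*(-2s - 2)^2 + 6*(-2s - 2) + 6
(-2s - 2)^2 = 4s^2 + 8s + 4
Expand and combine: 16s^2 + 20s + 10


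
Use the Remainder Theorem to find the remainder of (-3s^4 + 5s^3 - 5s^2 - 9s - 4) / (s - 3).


By the Remainder Theorem, the remainder equals p(3):
  -3*(3)^4 = -243
  5*(3)^3 = 135
  -5*(3)^2 = -45
  -9*(3)^1 = -27
  constant: -4
Sum: -243 + 135 - 45 - 27 - 4 = -184


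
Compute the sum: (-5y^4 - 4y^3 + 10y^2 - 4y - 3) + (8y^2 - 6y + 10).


Align terms by degree and add:
  -5y^4 - 4y^3 + 10y^2 - 4y - 3
+ 8y^2 - 6y + 10
= -5y^4 - 4y^3 + 18y^2 - 10y + 7


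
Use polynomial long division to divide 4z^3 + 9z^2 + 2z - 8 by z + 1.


(4z^3 + 9z^2 + 2z - 8) / (z + 1)
Step 1: 4z^2 * (z + 1) = 4z^3 + 4z^2; subtract.
Step 2: 5z * (z + 1) = 5z^2 + 5z; subtract.
Step 3: -3 * (z + 1) = -3z - 3; subtract.
Quotient: 4z^2 + 5z - 3, Remainder: -5


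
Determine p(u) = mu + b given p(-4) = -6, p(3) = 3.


p(u) = mu + b. Using p(-4)=-6, p(3)=3:
m = (-6 - 3)/(-4 - 3) = -9/-7 = 9/7
b = -6 - m*(-4) = -6 + 36/7 = -6/7
p(u) = (9/7)u - (6/7)


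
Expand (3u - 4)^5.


Expand (3u - 4)^5 by repeated multiplication:
  (3u - 4)^2 = 9u^2 - 24u + 16
  (3u - 4)^3 = 27u^3 - 108u^2 + 144u - 64
  (3u - 4)^4 = 81u^4 - 432u^3 + 864u^2 - 768u + 256
= 243u^5 - 1620u^4 + 4320u^3 - 5760u^2 + 3840u - 1024


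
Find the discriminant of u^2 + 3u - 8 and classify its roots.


D = b^2 - 4ac = (3)^2 - 4(1)(-8) = 9 + 32 = 41
Since D > 0: two distinct irrational roots


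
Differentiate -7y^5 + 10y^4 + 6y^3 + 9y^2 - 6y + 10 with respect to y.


Apply the power rule term by term:
  d/dy(-7y^5) = -35y^4
  d/dy(10y^4) = 40y^3
  d/dy(6y^3) = 18y^2
  d/dy(9y^2) = 18y
  d/dy(-6y) = -6
  d/dy(10) = 0
p'(y) = -35y^4 + 40y^3 + 18y^2 + 18y - 6


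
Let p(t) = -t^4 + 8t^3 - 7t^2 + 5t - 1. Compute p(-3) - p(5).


p(-3) = -376
p(5) = 224
p(-3) - p(5) = -376 - 224 = -600


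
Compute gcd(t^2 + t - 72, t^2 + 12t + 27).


Factor each:
  t^2 + t - 72 = (t + 9)(t - 8)
  t^2 + 12t + 27 = (t + 9)(t + 3)
Common monic factor: t + 9


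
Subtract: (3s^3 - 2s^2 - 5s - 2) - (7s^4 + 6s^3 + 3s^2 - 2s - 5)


Distribute the minus sign:
  (3s^3 - 2s^2 - 5s - 2)
- (7s^4 + 6s^3 + 3s^2 - 2s - 5)
Negate second polynomial: -7s^4 - 6s^3 - 3s^2 + 2s + 5
Add: -7s^4 - 3s^3 - 5s^2 - 3s + 3


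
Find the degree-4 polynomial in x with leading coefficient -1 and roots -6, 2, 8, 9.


p(x) = -(x + 6)(x - 2)(x - 8)(x - 9)
Expand: -x^4 + 13x^3 + 8x^2 - 492x + 864


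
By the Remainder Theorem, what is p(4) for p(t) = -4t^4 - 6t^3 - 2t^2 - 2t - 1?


By the Remainder Theorem, the remainder equals p(4):
  -4*(4)^4 = -1024
  -6*(4)^3 = -384
  -2*(4)^2 = -32
  -2*(4)^1 = -8
  constant: -1
Sum: -1024 - 384 - 32 - 8 - 1 = -1449


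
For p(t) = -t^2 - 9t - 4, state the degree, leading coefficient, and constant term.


Highest power of t is 2, with coefficient -1. Constant term is -4.
Degree = 2, leading coefficient = -1, constant term = -4


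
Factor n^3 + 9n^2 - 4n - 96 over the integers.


Try integer roots (divisors of -96). n=3: p(3)=0.
Divide out (n - 3): quotient is n^2 + 12n + 32.
Factor the quadratic: (n + 8)(n + 4)
Result: (n - 3)(n + 8)(n + 4)


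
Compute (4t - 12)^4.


Expand (4t - 12)^4 by repeated multiplication:
  (4t - 12)^2 = 16t^2 - 96t + 144
  (4t - 12)^3 = 64t^3 - 576t^2 + 1728t - 1728
= 256t^4 - 3072t^3 + 13824t^2 - 27648t + 20736


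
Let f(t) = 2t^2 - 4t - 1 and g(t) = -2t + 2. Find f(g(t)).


Substitute g(t) into f:
f(g(t)) = 2*(-2t + 2)^2 + (-4)*(-2t + 2) + (-1)
(-2t + 2)^2 = 4t^2 - 8t + 4
Expand and combine: 8t^2 - 8t - 1


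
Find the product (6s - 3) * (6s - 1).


Distribute each term of the first polynomial:
  (6s)(6s - 1) = 36s^2 - 6s
  (-3)(6s - 1) = -18s + 3
Sum: 36s^2 - 24s + 3


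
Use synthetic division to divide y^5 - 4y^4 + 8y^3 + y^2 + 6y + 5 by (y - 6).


Synthetic division with c = 6. Coefficients: 1, -4, 8, 1, 6, 5
Bring down 1.
  1 * 6 = 6; 6 - 4 = 2
  2 * 6 = 12; 12 + 8 = 20
  20 * 6 = 120; 120 + 1 = 121
  121 * 6 = 726; 726 + 6 = 732
  732 * 6 = 4392; 4392 + 5 = 4397
Quotient: y^4 + 2y^3 + 20y^2 + 121y + 732, Remainder: 4397


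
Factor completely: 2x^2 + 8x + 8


Roots satisfy r1 + r2 = -b/a = -4 and r1*r2 = c/a = 4.
So r1 = -2, r2 = -2.
2x^2 + 8x + 8 = 2(x - r1)(x - r2) = 2(x + 2)(x + 2)


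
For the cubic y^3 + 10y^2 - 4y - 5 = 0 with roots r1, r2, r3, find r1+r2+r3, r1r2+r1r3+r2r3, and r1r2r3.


Monic cubic y^3+by^2+cy+d=0: sum=-b, pairwise sum=c, product=-d.
b=10, c=-4, d=-5
r1+r2+r3 = -10
r1r2+r1r3+r2r3 = -4
r1r2r3 = 5


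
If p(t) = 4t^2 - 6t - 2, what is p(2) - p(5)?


p(2) = 2
p(5) = 68
p(2) - p(5) = 2 - 68 = -66


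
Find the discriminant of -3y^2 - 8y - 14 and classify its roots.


D = b^2 - 4ac = (-8)^2 - 4(-3)(-14) = 64 - 168 = -104
Since D < 0: two complex conjugate roots (no real roots)


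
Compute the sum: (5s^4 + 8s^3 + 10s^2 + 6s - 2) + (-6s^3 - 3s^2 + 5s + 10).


Align terms by degree and add:
  5s^4 + 8s^3 + 10s^2 + 6s - 2
  -6s^3 - 3s^2 + 5s + 10
= 5s^4 + 2s^3 + 7s^2 + 11s + 8


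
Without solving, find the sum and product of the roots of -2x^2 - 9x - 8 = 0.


For ax^2+bx+c=0: sum = -b/a, product = c/a.
a=-2, b=-9, c=-8
Sum = -(-9)/-2 = -9/2
Product = (-8)/-2 = 4


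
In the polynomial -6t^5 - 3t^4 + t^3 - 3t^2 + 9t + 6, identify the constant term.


Read off the constant term: 6


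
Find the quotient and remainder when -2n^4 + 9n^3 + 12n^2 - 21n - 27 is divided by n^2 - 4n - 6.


(-2n^4 + 9n^3 + 12n^2 - 21n - 27) / (n^2 - 4n - 6)
Step 1: -2n^2 * (n^2 - 4n - 6) = -2n^4 + 8n^3 + 12n^2; subtract.
Step 2: n * (n^2 - 4n - 6) = n^3 - 4n^2 - 6n; subtract.
Step 3: 4 * (n^2 - 4n - 6) = 4n^2 - 16n - 24; subtract.
Quotient: -2n^2 + n + 4, Remainder: n - 3


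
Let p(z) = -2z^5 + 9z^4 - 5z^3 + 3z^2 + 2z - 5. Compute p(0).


Using direct substitution:
  -2 * (0)^5 = 0
  9 * (0)^4 = 0
  -5 * (0)^3 = 0
  3 * (0)^2 = 0
  2 * (0)^1 = 0
  constant: -5
Sum = 0 + 0 + 0 + 0 + 0 - 5 = -5


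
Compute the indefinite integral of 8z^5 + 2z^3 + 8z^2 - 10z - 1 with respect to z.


Reverse power rule on each term:
  ∫ 8z^5 dz = (4/3)z^6
  ∫ 2z^3 dz = (1/2)z^4
  ∫ 8z^2 dz = (8/3)z^3
  ∫ -10z dz = -5z^2
  ∫ -1 dz = -z
F(z) = (4/3)z^6 + (1/2)z^4 + (8/3)z^3 - 5z^2 - z + C


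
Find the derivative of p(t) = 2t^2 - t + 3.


Apply the power rule term by term:
  d/dt(2t^2) = 4t
  d/dt(-t) = -1
  d/dt(3) = 0
p'(t) = 4t - 1


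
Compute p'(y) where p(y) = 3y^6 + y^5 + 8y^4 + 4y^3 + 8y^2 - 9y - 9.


Apply the power rule term by term:
  d/dy(3y^6) = 18y^5
  d/dy(y^5) = 5y^4
  d/dy(8y^4) = 32y^3
  d/dy(4y^3) = 12y^2
  d/dy(8y^2) = 16y
  d/dy(-9y) = -9
  d/dy(-9) = 0
p'(y) = 18y^5 + 5y^4 + 32y^3 + 12y^2 + 16y - 9


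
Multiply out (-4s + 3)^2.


Expand (-4s + 3)^2 by repeated multiplication:
= 16s^2 - 24s + 9


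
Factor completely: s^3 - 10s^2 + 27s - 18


Try integer roots (divisors of -18). s=1: p(1)=0.
Divide out (s - 1): quotient is s^2 - 9s + 18.
Factor the quadratic: (s - 3)(s - 6)
Result: (s - 1)(s - 3)(s - 6)


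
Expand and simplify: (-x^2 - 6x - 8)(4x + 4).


Distribute each term of the first polynomial:
  (-x^2)(4x + 4) = -4x^3 - 4x^2
  (-6x)(4x + 4) = -24x^2 - 24x
  (-8)(4x + 4) = -32x - 32
Sum: -4x^3 - 28x^2 - 56x - 32


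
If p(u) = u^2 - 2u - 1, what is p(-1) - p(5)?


p(-1) = 2
p(5) = 14
p(-1) - p(5) = 2 - 14 = -12


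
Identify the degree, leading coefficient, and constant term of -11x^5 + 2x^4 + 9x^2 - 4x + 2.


Highest power of x is 5, with coefficient -11. Constant term is 2.
Degree = 5, leading coefficient = -11, constant term = 2


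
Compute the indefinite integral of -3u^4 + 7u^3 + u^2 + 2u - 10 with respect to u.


Reverse power rule on each term:
  ∫ -3u^4 du = -(3/5)u^5
  ∫ 7u^3 du = (7/4)u^4
  ∫ u^2 du = (1/3)u^3
  ∫ 2u du = u^2
  ∫ -10 du = -10u
F(u) = -(3/5)u^5 + (7/4)u^4 + (1/3)u^3 + u^2 - 10u + C


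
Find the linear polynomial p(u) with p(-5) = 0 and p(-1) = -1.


p(u) = mu + b. Using p(-5)=0, p(-1)=-1:
m = (0 + 1)/(-5 + 1) = 1/-4 = -1/4
b = 0 - m*(-5) = 0 - 5/4 = -5/4
p(u) = -(1/4)u - (5/4)


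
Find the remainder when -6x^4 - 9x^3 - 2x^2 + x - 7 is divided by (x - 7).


By the Remainder Theorem, the remainder equals p(7):
  -6*(7)^4 = -14406
  -9*(7)^3 = -3087
  -2*(7)^2 = -98
  1*(7)^1 = 7
  constant: -7
Sum: -14406 - 3087 - 98 + 7 - 7 = -17591


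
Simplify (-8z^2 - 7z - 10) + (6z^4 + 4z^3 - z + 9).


Align terms by degree and add:
  -8z^2 - 7z - 10
+ 6z^4 + 4z^3 - z + 9
= 6z^4 + 4z^3 - 8z^2 - 8z - 1


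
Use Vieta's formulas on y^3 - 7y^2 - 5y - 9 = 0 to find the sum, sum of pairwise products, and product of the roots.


Monic cubic y^3+by^2+cy+d=0: sum=-b, pairwise sum=c, product=-d.
b=-7, c=-5, d=-9
r1+r2+r3 = 7
r1r2+r1r3+r2r3 = -5
r1r2r3 = 9


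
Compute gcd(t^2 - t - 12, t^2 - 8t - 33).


Factor each:
  t^2 - t - 12 = (t + 3)(t - 4)
  t^2 - 8t - 33 = (t + 3)(t - 11)
Common monic factor: t + 3


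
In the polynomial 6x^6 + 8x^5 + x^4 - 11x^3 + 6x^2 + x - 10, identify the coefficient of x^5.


Read off the coefficient of x^5: 8


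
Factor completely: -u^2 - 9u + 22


Roots satisfy r1 + r2 = -b/a = -9 and r1*r2 = c/a = -22.
So r1 = 2, r2 = -11.
-u^2 - 9u + 22 = -(u - r1)(u - r2) = -(u - 2)(u + 11)


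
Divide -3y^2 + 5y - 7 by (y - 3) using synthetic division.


Synthetic division with c = 3. Coefficients: -3, 5, -7
Bring down -3.
  -3 * 3 = -9; -9 + 5 = -4
  -4 * 3 = -12; -12 - 7 = -19
Quotient: -3y - 4, Remainder: -19


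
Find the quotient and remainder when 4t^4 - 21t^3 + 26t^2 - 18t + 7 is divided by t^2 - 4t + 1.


(4t^4 - 21t^3 + 26t^2 - 18t + 7) / (t^2 - 4t + 1)
Step 1: 4t^2 * (t^2 - 4t + 1) = 4t^4 - 16t^3 + 4t^2; subtract.
Step 2: -5t * (t^2 - 4t + 1) = -5t^3 + 20t^2 - 5t; subtract.
Step 3: 2 * (t^2 - 4t + 1) = 2t^2 - 8t + 2; subtract.
Quotient: 4t^2 - 5t + 2, Remainder: -5t + 5


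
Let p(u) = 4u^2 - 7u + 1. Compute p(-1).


Using direct substitution:
  4 * (-1)^2 = 4
  -7 * (-1)^1 = 7
  constant: 1
Sum = 4 + 7 + 1 = 12


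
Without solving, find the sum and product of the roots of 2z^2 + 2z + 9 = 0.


For az^2+bz+c=0: sum = -b/a, product = c/a.
a=2, b=2, c=9
Sum = -(2)/2 = -1
Product = (9)/2 = 9/2


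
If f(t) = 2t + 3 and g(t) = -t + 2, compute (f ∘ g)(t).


Substitute g(t) into f:
f(g(t)) = 2*(-t + 2) + 3
Expand and combine: -2t + 7


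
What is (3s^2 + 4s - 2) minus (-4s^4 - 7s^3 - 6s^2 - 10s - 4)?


Distribute the minus sign:
  (3s^2 + 4s - 2)
- (-4s^4 - 7s^3 - 6s^2 - 10s - 4)
Negate second polynomial: 4s^4 + 7s^3 + 6s^2 + 10s + 4
Add: 4s^4 + 7s^3 + 9s^2 + 14s + 2


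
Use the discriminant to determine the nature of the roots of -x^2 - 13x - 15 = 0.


D = b^2 - 4ac = (-13)^2 - 4(-1)(-15) = 169 - 60 = 109
Since D > 0: two distinct irrational roots


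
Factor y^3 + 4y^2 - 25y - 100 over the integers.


Try integer roots (divisors of -100). y=-5: p(-5)=0.
Divide out (y + 5): quotient is y^2 - y - 20.
Factor the quadratic: (y - 5)(y + 4)
Result: (y + 5)(y - 5)(y + 4)


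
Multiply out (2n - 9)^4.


Expand (2n - 9)^4 by repeated multiplication:
  (2n - 9)^2 = 4n^2 - 36n + 81
  (2n - 9)^3 = 8n^3 - 108n^2 + 486n - 729
= 16n^4 - 288n^3 + 1944n^2 - 5832n + 6561


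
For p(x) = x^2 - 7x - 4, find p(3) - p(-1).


p(3) = -16
p(-1) = 4
p(3) - p(-1) = -16 - 4 = -20


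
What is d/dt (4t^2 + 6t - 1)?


Apply the power rule term by term:
  d/dt(4t^2) = 8t
  d/dt(6t) = 6
  d/dt(-1) = 0
p'(t) = 8t + 6


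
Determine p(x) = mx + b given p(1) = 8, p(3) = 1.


p(x) = mx + b. Using p(1)=8, p(3)=1:
m = (8 - 1)/(1 - 3) = 7/-2 = -7/2
b = 8 - m*(1) = 8 + 7/2 = 23/2
p(x) = -(7/2)x + (23/2)


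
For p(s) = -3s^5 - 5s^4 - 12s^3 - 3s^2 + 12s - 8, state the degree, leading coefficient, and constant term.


Highest power of s is 5, with coefficient -3. Constant term is -8.
Degree = 5, leading coefficient = -3, constant term = -8


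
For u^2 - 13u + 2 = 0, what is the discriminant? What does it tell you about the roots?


D = b^2 - 4ac = (-13)^2 - 4(1)(2) = 169 - 8 = 161
Since D > 0: two distinct irrational roots


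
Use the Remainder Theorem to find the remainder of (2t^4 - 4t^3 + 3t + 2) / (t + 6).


By the Remainder Theorem, the remainder equals p(-6):
  2*(-6)^4 = 2592
  -4*(-6)^3 = 864
  0*(-6)^2 = 0
  3*(-6)^1 = -18
  constant: 2
Sum: 2592 + 864 + 0 - 18 + 2 = 3440


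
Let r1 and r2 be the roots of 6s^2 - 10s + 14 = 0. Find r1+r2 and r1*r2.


For as^2+bs+c=0: sum = -b/a, product = c/a.
a=6, b=-10, c=14
Sum = -(-10)/6 = 5/3
Product = (14)/6 = 7/3


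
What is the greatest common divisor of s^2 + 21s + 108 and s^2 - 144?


Factor each:
  s^2 + 21s + 108 = (s + 12)(s + 9)
  s^2 - 144 = (s + 12)(s - 12)
Common monic factor: s + 12


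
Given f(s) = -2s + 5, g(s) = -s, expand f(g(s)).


Substitute g(s) into f:
f(g(s)) = -2*(-s) + 5
Expand and combine: 2s + 5


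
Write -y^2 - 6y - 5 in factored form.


Roots satisfy r1 + r2 = -b/a = -6 and r1*r2 = c/a = 5.
So r1 = -1, r2 = -5.
-y^2 - 6y - 5 = -(y - r1)(y - r2) = -(y + 1)(y + 5)


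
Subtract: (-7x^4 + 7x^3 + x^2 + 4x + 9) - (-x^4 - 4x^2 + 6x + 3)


Distribute the minus sign:
  (-7x^4 + 7x^3 + x^2 + 4x + 9)
- (-x^4 - 4x^2 + 6x + 3)
Negate second polynomial: x^4 + 4x^2 - 6x - 3
Add: -6x^4 + 7x^3 + 5x^2 - 2x + 6


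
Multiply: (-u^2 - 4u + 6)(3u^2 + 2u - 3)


Distribute each term of the first polynomial:
  (-u^2)(3u^2 + 2u - 3) = -3u^4 - 2u^3 + 3u^2
  (-4u)(3u^2 + 2u - 3) = -12u^3 - 8u^2 + 12u
  (6)(3u^2 + 2u - 3) = 18u^2 + 12u - 18
Sum: -3u^4 - 14u^3 + 13u^2 + 24u - 18


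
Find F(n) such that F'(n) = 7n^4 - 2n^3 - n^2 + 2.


Reverse power rule on each term:
  ∫ 7n^4 dn = (7/5)n^5
  ∫ -2n^3 dn = -(1/2)n^4
  ∫ -n^2 dn = -(1/3)n^3
  ∫ 2 dn = 2n
F(n) = (7/5)n^5 - (1/2)n^4 - (1/3)n^3 + 2n + C


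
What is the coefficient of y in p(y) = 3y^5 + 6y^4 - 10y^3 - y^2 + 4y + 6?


Read off the coefficient of y: 4


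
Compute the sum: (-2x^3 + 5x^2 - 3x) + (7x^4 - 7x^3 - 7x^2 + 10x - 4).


Align terms by degree and add:
  -2x^3 + 5x^2 - 3x
+ 7x^4 - 7x^3 - 7x^2 + 10x - 4
= 7x^4 - 9x^3 - 2x^2 + 7x - 4


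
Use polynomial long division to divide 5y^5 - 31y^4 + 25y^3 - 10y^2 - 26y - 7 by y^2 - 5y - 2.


(5y^5 - 31y^4 + 25y^3 - 10y^2 - 26y - 7) / (y^2 - 5y - 2)
Step 1: 5y^3 * (y^2 - 5y - 2) = 5y^5 - 25y^4 - 10y^3; subtract.
Step 2: -6y^2 * (y^2 - 5y - 2) = -6y^4 + 30y^3 + 12y^2; subtract.
Step 3: 5y * (y^2 - 5y - 2) = 5y^3 - 25y^2 - 10y; subtract.
Step 4: 3 * (y^2 - 5y - 2) = 3y^2 - 15y - 6; subtract.
Quotient: 5y^3 - 6y^2 + 5y + 3, Remainder: -y - 1


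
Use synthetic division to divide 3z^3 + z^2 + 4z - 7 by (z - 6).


Synthetic division with c = 6. Coefficients: 3, 1, 4, -7
Bring down 3.
  3 * 6 = 18; 18 + 1 = 19
  19 * 6 = 114; 114 + 4 = 118
  118 * 6 = 708; 708 - 7 = 701
Quotient: 3z^2 + 19z + 118, Remainder: 701


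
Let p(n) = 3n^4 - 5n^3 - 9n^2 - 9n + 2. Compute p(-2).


Using direct substitution:
  3 * (-2)^4 = 48
  -5 * (-2)^3 = 40
  -9 * (-2)^2 = -36
  -9 * (-2)^1 = 18
  constant: 2
Sum = 48 + 40 - 36 + 18 + 2 = 72


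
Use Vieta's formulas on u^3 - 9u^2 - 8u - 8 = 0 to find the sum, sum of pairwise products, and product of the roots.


Monic cubic u^3+bu^2+cu+d=0: sum=-b, pairwise sum=c, product=-d.
b=-9, c=-8, d=-8
r1+r2+r3 = 9
r1r2+r1r3+r2r3 = -8
r1r2r3 = 8


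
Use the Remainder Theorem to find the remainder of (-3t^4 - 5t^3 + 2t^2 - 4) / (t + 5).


By the Remainder Theorem, the remainder equals p(-5):
  -3*(-5)^4 = -1875
  -5*(-5)^3 = 625
  2*(-5)^2 = 50
  0*(-5)^1 = 0
  constant: -4
Sum: -1875 + 625 + 50 + 0 - 4 = -1204


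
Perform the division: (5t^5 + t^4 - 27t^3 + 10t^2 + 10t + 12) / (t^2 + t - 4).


(5t^5 + t^4 - 27t^3 + 10t^2 + 10t + 12) / (t^2 + t - 4)
Step 1: 5t^3 * (t^2 + t - 4) = 5t^5 + 5t^4 - 20t^3; subtract.
Step 2: -4t^2 * (t^2 + t - 4) = -4t^4 - 4t^3 + 16t^2; subtract.
Step 3: -3t * (t^2 + t - 4) = -3t^3 - 3t^2 + 12t; subtract.
Step 4: -3 * (t^2 + t - 4) = -3t^2 - 3t + 12; subtract.
Quotient: 5t^3 - 4t^2 - 3t - 3, Remainder: t


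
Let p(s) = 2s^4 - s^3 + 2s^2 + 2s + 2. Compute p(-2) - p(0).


p(-2) = 46
p(0) = 2
p(-2) - p(0) = 46 - 2 = 44


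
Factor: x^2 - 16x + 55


Roots satisfy r1 + r2 = -b/a = 16 and r1*r2 = c/a = 55.
So r1 = 11, r2 = 5.
x^2 - 16x + 55 = (x - r1)(x - r2) = (x - 11)(x - 5)


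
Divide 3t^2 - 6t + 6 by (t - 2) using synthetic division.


Synthetic division with c = 2. Coefficients: 3, -6, 6
Bring down 3.
  3 * 2 = 6; 6 - 6 = 0
  0 * 2 = 0; 0 + 6 = 6
Quotient: 3t, Remainder: 6


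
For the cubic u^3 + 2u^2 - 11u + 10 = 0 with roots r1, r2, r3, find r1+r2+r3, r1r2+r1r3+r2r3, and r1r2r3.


Monic cubic u^3+bu^2+cu+d=0: sum=-b, pairwise sum=c, product=-d.
b=2, c=-11, d=10
r1+r2+r3 = -2
r1r2+r1r3+r2r3 = -11
r1r2r3 = -10


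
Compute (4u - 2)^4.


Expand (4u - 2)^4 by repeated multiplication:
  (4u - 2)^2 = 16u^2 - 16u + 4
  (4u - 2)^3 = 64u^3 - 96u^2 + 48u - 8
= 256u^4 - 512u^3 + 384u^2 - 128u + 16


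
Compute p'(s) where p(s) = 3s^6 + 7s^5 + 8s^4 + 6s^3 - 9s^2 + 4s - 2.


Apply the power rule term by term:
  d/ds(3s^6) = 18s^5
  d/ds(7s^5) = 35s^4
  d/ds(8s^4) = 32s^3
  d/ds(6s^3) = 18s^2
  d/ds(-9s^2) = -18s
  d/ds(4s) = 4
  d/ds(-2) = 0
p'(s) = 18s^5 + 35s^4 + 32s^3 + 18s^2 - 18s + 4


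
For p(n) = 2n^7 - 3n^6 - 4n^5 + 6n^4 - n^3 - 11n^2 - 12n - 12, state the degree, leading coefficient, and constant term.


Highest power of n is 7, with coefficient 2. Constant term is -12.
Degree = 7, leading coefficient = 2, constant term = -12


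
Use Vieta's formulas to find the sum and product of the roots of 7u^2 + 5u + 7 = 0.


For au^2+bu+c=0: sum = -b/a, product = c/a.
a=7, b=5, c=7
Sum = -(5)/7 = -5/7
Product = (7)/7 = 1


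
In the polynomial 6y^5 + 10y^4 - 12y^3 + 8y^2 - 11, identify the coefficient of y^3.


Read off the coefficient of y^3: -12


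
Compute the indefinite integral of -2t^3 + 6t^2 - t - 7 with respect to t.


Reverse power rule on each term:
  ∫ -2t^3 dt = -(1/2)t^4
  ∫ 6t^2 dt = 2t^3
  ∫ -t dt = -(1/2)t^2
  ∫ -7 dt = -7t
F(t) = -(1/2)t^4 + 2t^3 - (1/2)t^2 - 7t + C


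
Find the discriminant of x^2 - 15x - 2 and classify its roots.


D = b^2 - 4ac = (-15)^2 - 4(1)(-2) = 225 + 8 = 233
Since D > 0: two distinct irrational roots


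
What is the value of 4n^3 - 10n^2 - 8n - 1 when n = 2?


Using direct substitution:
  4 * (2)^3 = 32
  -10 * (2)^2 = -40
  -8 * (2)^1 = -16
  constant: -1
Sum = 32 - 40 - 16 - 1 = -25


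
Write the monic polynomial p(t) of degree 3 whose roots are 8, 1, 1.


p(t) = (t - 8)(t - 1)(t - 1)
Expand: t^3 - 10t^2 + 17t - 8


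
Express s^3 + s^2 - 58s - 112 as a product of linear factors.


Try integer roots (divisors of -112). s=-2: p(-2)=0.
Divide out (s + 2): quotient is s^2 - s - 56.
Factor the quadratic: (s + 7)(s - 8)
Result: (s + 2)(s + 7)(s - 8)


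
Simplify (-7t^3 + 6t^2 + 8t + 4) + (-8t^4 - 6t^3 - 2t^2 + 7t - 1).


Align terms by degree and add:
  -7t^3 + 6t^2 + 8t + 4
  -8t^4 - 6t^3 - 2t^2 + 7t - 1
= -8t^4 - 13t^3 + 4t^2 + 15t + 3


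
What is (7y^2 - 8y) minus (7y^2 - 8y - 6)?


Distribute the minus sign:
  (7y^2 - 8y)
- (7y^2 - 8y - 6)
Negate second polynomial: -7y^2 + 8y + 6
Add: 6


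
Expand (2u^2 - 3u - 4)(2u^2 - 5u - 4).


Distribute each term of the first polynomial:
  (2u^2)(2u^2 - 5u - 4) = 4u^4 - 10u^3 - 8u^2
  (-3u)(2u^2 - 5u - 4) = -6u^3 + 15u^2 + 12u
  (-4)(2u^2 - 5u - 4) = -8u^2 + 20u + 16
Sum: 4u^4 - 16u^3 - u^2 + 32u + 16


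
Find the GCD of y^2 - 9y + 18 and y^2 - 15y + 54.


Factor each:
  y^2 - 9y + 18 = (y - 6)(y - 3)
  y^2 - 15y + 54 = (y - 6)(y - 9)
Common monic factor: y - 6


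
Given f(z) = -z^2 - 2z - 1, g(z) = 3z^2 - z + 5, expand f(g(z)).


Substitute g(z) into f:
f(g(z)) = -1*(3z^2 - z + 5)^2 + (-2)*(3z^2 - z + 5) + (-1)
(3z^2 - z + 5)^2 = 9z^4 - 6z^3 + 31z^2 - 10z + 25
Expand and combine: -9z^4 + 6z^3 - 37z^2 + 12z - 36


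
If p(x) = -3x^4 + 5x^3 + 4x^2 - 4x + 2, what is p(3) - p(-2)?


p(3) = -82
p(-2) = -62
p(3) - p(-2) = -82 + 62 = -20


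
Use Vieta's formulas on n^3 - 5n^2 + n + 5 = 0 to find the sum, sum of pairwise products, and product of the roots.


Monic cubic n^3+bn^2+cn+d=0: sum=-b, pairwise sum=c, product=-d.
b=-5, c=1, d=5
r1+r2+r3 = 5
r1r2+r1r3+r2r3 = 1
r1r2r3 = -5


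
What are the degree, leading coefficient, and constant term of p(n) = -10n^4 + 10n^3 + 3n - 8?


Highest power of n is 4, with coefficient -10. Constant term is -8.
Degree = 4, leading coefficient = -10, constant term = -8


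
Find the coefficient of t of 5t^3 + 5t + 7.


Read off the coefficient of t: 5


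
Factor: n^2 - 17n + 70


Roots satisfy r1 + r2 = -b/a = 17 and r1*r2 = c/a = 70.
So r1 = 7, r2 = 10.
n^2 - 17n + 70 = (n - r1)(n - r2) = (n - 7)(n - 10)


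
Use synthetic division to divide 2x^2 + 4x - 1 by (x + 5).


Synthetic division with c = -5. Coefficients: 2, 4, -1
Bring down 2.
  2 * -5 = -10; -10 + 4 = -6
  -6 * -5 = 30; 30 - 1 = 29
Quotient: 2x - 6, Remainder: 29


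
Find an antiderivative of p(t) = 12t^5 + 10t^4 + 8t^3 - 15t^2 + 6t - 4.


Reverse power rule on each term:
  ∫ 12t^5 dt = 2t^6
  ∫ 10t^4 dt = 2t^5
  ∫ 8t^3 dt = 2t^4
  ∫ -15t^2 dt = -5t^3
  ∫ 6t dt = 3t^2
  ∫ -4 dt = -4t
F(t) = 2t^6 + 2t^5 + 2t^4 - 5t^3 + 3t^2 - 4t + C


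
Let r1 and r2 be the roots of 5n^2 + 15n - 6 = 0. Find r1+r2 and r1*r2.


For an^2+bn+c=0: sum = -b/a, product = c/a.
a=5, b=15, c=-6
Sum = -(15)/5 = -3
Product = (-6)/5 = -6/5


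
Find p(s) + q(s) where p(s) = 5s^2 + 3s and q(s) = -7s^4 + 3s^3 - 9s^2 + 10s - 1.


Align terms by degree and add:
  5s^2 + 3s
  -7s^4 + 3s^3 - 9s^2 + 10s - 1
= -7s^4 + 3s^3 - 4s^2 + 13s - 1


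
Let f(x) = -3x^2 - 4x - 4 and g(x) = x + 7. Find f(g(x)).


Substitute g(x) into f:
f(g(x)) = -3*(x + 7)^2 + (-4)*(x + 7) + (-4)
(x + 7)^2 = x^2 + 14x + 49
Expand and combine: -3x^2 - 46x - 179


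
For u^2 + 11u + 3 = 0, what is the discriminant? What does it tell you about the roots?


D = b^2 - 4ac = (11)^2 - 4(1)(3) = 121 - 12 = 109
Since D > 0: two distinct irrational roots


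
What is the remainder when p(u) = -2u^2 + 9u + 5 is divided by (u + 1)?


By the Remainder Theorem, the remainder equals p(-1):
  -2*(-1)^2 = -2
  9*(-1)^1 = -9
  constant: 5
Sum: -2 - 9 + 5 = -6


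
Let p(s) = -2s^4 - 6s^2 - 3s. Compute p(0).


Using direct substitution:
  -2 * (0)^4 = 0
  0 * (0)^3 = 0
  -6 * (0)^2 = 0
  -3 * (0)^1 = 0
  constant: 0
Sum = 0 + 0 + 0 + 0 + 0 = 0


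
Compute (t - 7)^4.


Expand (t - 7)^4 by repeated multiplication:
  (t - 7)^2 = t^2 - 14t + 49
  (t - 7)^3 = t^3 - 21t^2 + 147t - 343
= t^4 - 28t^3 + 294t^2 - 1372t + 2401


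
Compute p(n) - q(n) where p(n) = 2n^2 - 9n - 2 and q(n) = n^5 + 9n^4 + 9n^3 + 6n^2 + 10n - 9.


Distribute the minus sign:
  (2n^2 - 9n - 2)
- (n^5 + 9n^4 + 9n^3 + 6n^2 + 10n - 9)
Negate second polynomial: -n^5 - 9n^4 - 9n^3 - 6n^2 - 10n + 9
Add: -n^5 - 9n^4 - 9n^3 - 4n^2 - 19n + 7


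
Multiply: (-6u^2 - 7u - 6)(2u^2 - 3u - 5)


Distribute each term of the first polynomial:
  (-6u^2)(2u^2 - 3u - 5) = -12u^4 + 18u^3 + 30u^2
  (-7u)(2u^2 - 3u - 5) = -14u^3 + 21u^2 + 35u
  (-6)(2u^2 - 3u - 5) = -12u^2 + 18u + 30
Sum: -12u^4 + 4u^3 + 39u^2 + 53u + 30


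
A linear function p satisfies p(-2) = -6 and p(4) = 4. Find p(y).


p(y) = my + b. Using p(-2)=-6, p(4)=4:
m = (-6 - 4)/(-2 - 4) = -10/-6 = 5/3
b = -6 - m*(-2) = -6 + 10/3 = -8/3
p(y) = (5/3)y - (8/3)


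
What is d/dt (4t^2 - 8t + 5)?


Apply the power rule term by term:
  d/dt(4t^2) = 8t
  d/dt(-8t) = -8
  d/dt(5) = 0
p'(t) = 8t - 8


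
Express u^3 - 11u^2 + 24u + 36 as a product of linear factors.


Try integer roots (divisors of 36). u=-1: p(-1)=0.
Divide out (u + 1): quotient is u^2 - 12u + 36.
Factor the quadratic: (u - 6)(u - 6)
Result: (u + 1)(u - 6)(u - 6)


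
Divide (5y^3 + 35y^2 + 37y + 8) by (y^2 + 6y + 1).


(5y^3 + 35y^2 + 37y + 8) / (y^2 + 6y + 1)
Step 1: 5y * (y^2 + 6y + 1) = 5y^3 + 30y^2 + 5y; subtract.
Step 2: 5 * (y^2 + 6y + 1) = 5y^2 + 30y + 5; subtract.
Quotient: 5y + 5, Remainder: 2y + 3


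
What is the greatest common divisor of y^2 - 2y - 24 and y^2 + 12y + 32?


Factor each:
  y^2 - 2y - 24 = (y + 4)(y - 6)
  y^2 + 12y + 32 = (y + 4)(y + 8)
Common monic factor: y + 4


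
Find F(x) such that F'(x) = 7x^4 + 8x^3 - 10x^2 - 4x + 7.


Reverse power rule on each term:
  ∫ 7x^4 dx = (7/5)x^5
  ∫ 8x^3 dx = 2x^4
  ∫ -10x^2 dx = -(10/3)x^3
  ∫ -4x dx = -2x^2
  ∫ 7 dx = 7x
F(x) = (7/5)x^5 + 2x^4 - (10/3)x^3 - 2x^2 + 7x + C


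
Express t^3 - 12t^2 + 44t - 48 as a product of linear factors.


Try integer roots (divisors of -48). t=2: p(2)=0.
Divide out (t - 2): quotient is t^2 - 10t + 24.
Factor the quadratic: (t - 4)(t - 6)
Result: (t - 2)(t - 4)(t - 6)


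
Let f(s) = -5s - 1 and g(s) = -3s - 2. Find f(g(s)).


Substitute g(s) into f:
f(g(s)) = -5*(-3s - 2) + (-1)
Expand and combine: 15s + 9


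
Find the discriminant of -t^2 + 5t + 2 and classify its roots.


D = b^2 - 4ac = (5)^2 - 4(-1)(2) = 25 + 8 = 33
Since D > 0: two distinct irrational roots


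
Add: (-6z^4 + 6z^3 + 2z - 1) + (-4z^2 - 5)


Align terms by degree and add:
  -6z^4 + 6z^3 + 2z - 1
  -4z^2 - 5
= -6z^4 + 6z^3 - 4z^2 + 2z - 6


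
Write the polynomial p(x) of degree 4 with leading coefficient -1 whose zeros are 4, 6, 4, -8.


p(x) = -(x - 4)(x - 6)(x - 4)(x + 8)
Expand: -x^4 + 6x^3 + 48x^2 - 416x + 768


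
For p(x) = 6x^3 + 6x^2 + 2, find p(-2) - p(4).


p(-2) = -22
p(4) = 482
p(-2) - p(4) = -22 - 482 = -504


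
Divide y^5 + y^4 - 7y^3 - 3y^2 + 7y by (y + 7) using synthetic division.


Synthetic division with c = -7. Coefficients: 1, 1, -7, -3, 7, 0
Bring down 1.
  1 * -7 = -7; -7 + 1 = -6
  -6 * -7 = 42; 42 - 7 = 35
  35 * -7 = -245; -245 - 3 = -248
  -248 * -7 = 1736; 1736 + 7 = 1743
  1743 * -7 = -12201; -12201 + 0 = -12201
Quotient: y^4 - 6y^3 + 35y^2 - 248y + 1743, Remainder: -12201


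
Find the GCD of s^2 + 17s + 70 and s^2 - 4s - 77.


Factor each:
  s^2 + 17s + 70 = (s + 7)(s + 10)
  s^2 - 4s - 77 = (s + 7)(s - 11)
Common monic factor: s + 7


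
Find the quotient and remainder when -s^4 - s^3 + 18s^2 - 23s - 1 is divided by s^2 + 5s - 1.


(-s^4 - s^3 + 18s^2 - 23s - 1) / (s^2 + 5s - 1)
Step 1: -s^2 * (s^2 + 5s - 1) = -s^4 - 5s^3 + s^2; subtract.
Step 2: 4s * (s^2 + 5s - 1) = 4s^3 + 20s^2 - 4s; subtract.
Step 3: -3 * (s^2 + 5s - 1) = -3s^2 - 15s + 3; subtract.
Quotient: -s^2 + 4s - 3, Remainder: -4s - 4


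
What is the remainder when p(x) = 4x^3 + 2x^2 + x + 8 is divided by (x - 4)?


By the Remainder Theorem, the remainder equals p(4):
  4*(4)^3 = 256
  2*(4)^2 = 32
  1*(4)^1 = 4
  constant: 8
Sum: 256 + 32 + 4 + 8 = 300


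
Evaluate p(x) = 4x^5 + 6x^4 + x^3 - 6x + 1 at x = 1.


Using direct substitution:
  4 * (1)^5 = 4
  6 * (1)^4 = 6
  1 * (1)^3 = 1
  0 * (1)^2 = 0
  -6 * (1)^1 = -6
  constant: 1
Sum = 4 + 6 + 1 + 0 - 6 + 1 = 6


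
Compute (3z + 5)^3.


Expand (3z + 5)^3 by repeated multiplication:
  (3z + 5)^2 = 9z^2 + 30z + 25
= 27z^3 + 135z^2 + 225z + 125


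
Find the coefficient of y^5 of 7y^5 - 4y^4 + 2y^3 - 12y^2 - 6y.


Read off the coefficient of y^5: 7


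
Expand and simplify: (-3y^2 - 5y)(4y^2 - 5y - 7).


Distribute each term of the first polynomial:
  (-3y^2)(4y^2 - 5y - 7) = -12y^4 + 15y^3 + 21y^2
  (-5y)(4y^2 - 5y - 7) = -20y^3 + 25y^2 + 35y
Sum: -12y^4 - 5y^3 + 46y^2 + 35y


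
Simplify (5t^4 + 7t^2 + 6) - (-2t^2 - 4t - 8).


Distribute the minus sign:
  (5t^4 + 7t^2 + 6)
- (-2t^2 - 4t - 8)
Negate second polynomial: 2t^2 + 4t + 8
Add: 5t^4 + 9t^2 + 4t + 14


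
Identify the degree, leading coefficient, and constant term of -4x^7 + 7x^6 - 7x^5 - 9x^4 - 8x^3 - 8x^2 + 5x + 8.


Highest power of x is 7, with coefficient -4. Constant term is 8.
Degree = 7, leading coefficient = -4, constant term = 8


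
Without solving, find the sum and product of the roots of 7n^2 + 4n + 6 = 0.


For an^2+bn+c=0: sum = -b/a, product = c/a.
a=7, b=4, c=6
Sum = -(4)/7 = -4/7
Product = (6)/7 = 6/7


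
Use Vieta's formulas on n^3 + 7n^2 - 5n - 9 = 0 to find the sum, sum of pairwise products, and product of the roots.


Monic cubic n^3+bn^2+cn+d=0: sum=-b, pairwise sum=c, product=-d.
b=7, c=-5, d=-9
r1+r2+r3 = -7
r1r2+r1r3+r2r3 = -5
r1r2r3 = 9


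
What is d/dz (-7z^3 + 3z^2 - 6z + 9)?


Apply the power rule term by term:
  d/dz(-7z^3) = -21z^2
  d/dz(3z^2) = 6z
  d/dz(-6z) = -6
  d/dz(9) = 0
p'(z) = -21z^2 + 6z - 6


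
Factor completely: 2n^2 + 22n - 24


Roots satisfy r1 + r2 = -b/a = -11 and r1*r2 = c/a = -12.
So r1 = -12, r2 = 1.
2n^2 + 22n - 24 = 2(n - r1)(n - r2) = 2(n + 12)(n - 1)


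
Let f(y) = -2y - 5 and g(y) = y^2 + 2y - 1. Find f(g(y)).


Substitute g(y) into f:
f(g(y)) = -2*(y^2 + 2y - 1) + (-5)
Expand and combine: -2y^2 - 4y - 3


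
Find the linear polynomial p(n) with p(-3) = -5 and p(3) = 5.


p(n) = mn + b. Using p(-3)=-5, p(3)=5:
m = (-5 - 5)/(-3 - 3) = -10/-6 = 5/3
b = -5 - m*(-3) = -5 + 5 = 0
p(n) = (5/3)n


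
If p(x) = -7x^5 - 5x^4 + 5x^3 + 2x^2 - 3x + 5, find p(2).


Using direct substitution:
  -7 * (2)^5 = -224
  -5 * (2)^4 = -80
  5 * (2)^3 = 40
  2 * (2)^2 = 8
  -3 * (2)^1 = -6
  constant: 5
Sum = -224 - 80 + 40 + 8 - 6 + 5 = -257


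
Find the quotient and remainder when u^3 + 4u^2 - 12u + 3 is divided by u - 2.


(u^3 + 4u^2 - 12u + 3) / (u - 2)
Step 1: u^2 * (u - 2) = u^3 - 2u^2; subtract.
Step 2: 6u * (u - 2) = 6u^2 - 12u; subtract.
Step 3: 0 * (u - 2) = 0; subtract.
Quotient: u^2 + 6u, Remainder: 3


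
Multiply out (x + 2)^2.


Expand (x + 2)^2 by repeated multiplication:
= x^2 + 4x + 4


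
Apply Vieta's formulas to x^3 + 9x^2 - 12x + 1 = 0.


Monic cubic x^3+bx^2+cx+d=0: sum=-b, pairwise sum=c, product=-d.
b=9, c=-12, d=1
r1+r2+r3 = -9
r1r2+r1r3+r2r3 = -12
r1r2r3 = -1


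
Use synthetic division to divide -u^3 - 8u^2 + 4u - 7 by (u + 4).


Synthetic division with c = -4. Coefficients: -1, -8, 4, -7
Bring down -1.
  -1 * -4 = 4; 4 - 8 = -4
  -4 * -4 = 16; 16 + 4 = 20
  20 * -4 = -80; -80 - 7 = -87
Quotient: -u^2 - 4u + 20, Remainder: -87


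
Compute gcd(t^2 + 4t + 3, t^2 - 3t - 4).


Factor each:
  t^2 + 4t + 3 = (t + 1)(t + 3)
  t^2 - 3t - 4 = (t + 1)(t - 4)
Common monic factor: t + 1


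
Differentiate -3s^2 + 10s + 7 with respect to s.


Apply the power rule term by term:
  d/ds(-3s^2) = -6s
  d/ds(10s) = 10
  d/ds(7) = 0
p'(s) = -6s + 10


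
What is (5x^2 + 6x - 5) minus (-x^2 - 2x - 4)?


Distribute the minus sign:
  (5x^2 + 6x - 5)
- (-x^2 - 2x - 4)
Negate second polynomial: x^2 + 2x + 4
Add: 6x^2 + 8x - 1


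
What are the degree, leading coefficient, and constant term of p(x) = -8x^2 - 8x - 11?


Highest power of x is 2, with coefficient -8. Constant term is -11.
Degree = 2, leading coefficient = -8, constant term = -11


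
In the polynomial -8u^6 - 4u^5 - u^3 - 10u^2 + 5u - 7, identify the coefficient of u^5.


Read off the coefficient of u^5: -4


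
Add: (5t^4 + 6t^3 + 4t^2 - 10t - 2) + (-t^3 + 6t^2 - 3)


Align terms by degree and add:
  5t^4 + 6t^3 + 4t^2 - 10t - 2
  -t^3 + 6t^2 - 3
= 5t^4 + 5t^3 + 10t^2 - 10t - 5


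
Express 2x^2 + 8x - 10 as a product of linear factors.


Roots satisfy r1 + r2 = -b/a = -4 and r1*r2 = c/a = -5.
So r1 = 1, r2 = -5.
2x^2 + 8x - 10 = 2(x - r1)(x - r2) = 2(x - 1)(x + 5)


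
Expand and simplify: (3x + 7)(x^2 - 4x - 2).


Distribute each term of the first polynomial:
  (3x)(x^2 - 4x - 2) = 3x^3 - 12x^2 - 6x
  (7)(x^2 - 4x - 2) = 7x^2 - 28x - 14
Sum: 3x^3 - 5x^2 - 34x - 14


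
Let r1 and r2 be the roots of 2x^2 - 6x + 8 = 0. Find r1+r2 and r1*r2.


For ax^2+bx+c=0: sum = -b/a, product = c/a.
a=2, b=-6, c=8
Sum = -(-6)/2 = 3
Product = (8)/2 = 4


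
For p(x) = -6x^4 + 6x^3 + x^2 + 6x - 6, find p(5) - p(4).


p(5) = -2951
p(4) = -1118
p(5) - p(4) = -2951 + 1118 = -1833


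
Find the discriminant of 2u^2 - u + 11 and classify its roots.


D = b^2 - 4ac = (-1)^2 - 4(2)(11) = 1 - 88 = -87
Since D < 0: two complex conjugate roots (no real roots)


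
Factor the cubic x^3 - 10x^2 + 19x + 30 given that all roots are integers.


Try integer roots (divisors of 30). x=6: p(6)=0.
Divide out (x - 6): quotient is x^2 - 4x - 5.
Factor the quadratic: (x - 5)(x + 1)
Result: (x - 6)(x - 5)(x + 1)


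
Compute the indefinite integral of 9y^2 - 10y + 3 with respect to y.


Reverse power rule on each term:
  ∫ 9y^2 dy = 3y^3
  ∫ -10y dy = -5y^2
  ∫ 3 dy = 3y
F(y) = 3y^3 - 5y^2 + 3y + C


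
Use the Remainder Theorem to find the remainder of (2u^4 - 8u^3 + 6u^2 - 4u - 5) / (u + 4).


By the Remainder Theorem, the remainder equals p(-4):
  2*(-4)^4 = 512
  -8*(-4)^3 = 512
  6*(-4)^2 = 96
  -4*(-4)^1 = 16
  constant: -5
Sum: 512 + 512 + 96 + 16 - 5 = 1131


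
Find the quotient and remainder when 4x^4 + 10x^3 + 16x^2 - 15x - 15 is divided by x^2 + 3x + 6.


(4x^4 + 10x^3 + 16x^2 - 15x - 15) / (x^2 + 3x + 6)
Step 1: 4x^2 * (x^2 + 3x + 6) = 4x^4 + 12x^3 + 24x^2; subtract.
Step 2: -2x * (x^2 + 3x + 6) = -2x^3 - 6x^2 - 12x; subtract.
Step 3: -2 * (x^2 + 3x + 6) = -2x^2 - 6x - 12; subtract.
Quotient: 4x^2 - 2x - 2, Remainder: 3x - 3


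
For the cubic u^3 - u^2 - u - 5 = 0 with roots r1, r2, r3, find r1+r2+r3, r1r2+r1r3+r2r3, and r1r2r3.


Monic cubic u^3+bu^2+cu+d=0: sum=-b, pairwise sum=c, product=-d.
b=-1, c=-1, d=-5
r1+r2+r3 = 1
r1r2+r1r3+r2r3 = -1
r1r2r3 = 5


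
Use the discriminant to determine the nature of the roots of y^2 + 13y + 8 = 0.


D = b^2 - 4ac = (13)^2 - 4(1)(8) = 169 - 32 = 137
Since D > 0: two distinct irrational roots


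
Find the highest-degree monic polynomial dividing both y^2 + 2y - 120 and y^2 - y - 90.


Factor each:
  y^2 + 2y - 120 = (y - 10)(y + 12)
  y^2 - y - 90 = (y - 10)(y + 9)
Common monic factor: y - 10


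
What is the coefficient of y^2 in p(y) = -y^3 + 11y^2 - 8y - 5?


Read off the coefficient of y^2: 11


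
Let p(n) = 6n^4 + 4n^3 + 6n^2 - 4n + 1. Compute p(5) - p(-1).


p(5) = 4381
p(-1) = 13
p(5) - p(-1) = 4381 - 13 = 4368
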